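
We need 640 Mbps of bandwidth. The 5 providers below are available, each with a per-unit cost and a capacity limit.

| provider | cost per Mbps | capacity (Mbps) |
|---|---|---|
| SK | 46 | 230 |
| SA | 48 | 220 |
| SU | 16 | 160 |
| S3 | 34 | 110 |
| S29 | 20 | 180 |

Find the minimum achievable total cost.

18640

Fill from the cheapest provider first.
Take 160 from SU at 16 — need 480 more.
S29 (20): use full 180 — 300 Mbps to go.
S3 at 34: take all 110 Mbps — 190 still needed.
SK (46): take the remaining 190 — done.
SA: unused.
Cost = 160×16 + 180×20 + 110×34 + 190×46 = 18640.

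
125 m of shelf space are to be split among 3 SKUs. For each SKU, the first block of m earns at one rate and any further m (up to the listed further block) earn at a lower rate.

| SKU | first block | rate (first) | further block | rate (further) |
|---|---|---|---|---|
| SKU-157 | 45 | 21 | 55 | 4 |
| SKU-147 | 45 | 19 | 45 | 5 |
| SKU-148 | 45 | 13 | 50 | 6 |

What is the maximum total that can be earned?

Rank every tier by rate: SKU-157/first 21 > SKU-147/first 19 > SKU-148/first 13 > SKU-148/second 6 > SKU-147/second 5 > SKU-157/second 4.
Fill SKU-157 first block (45 at 21) — 80 left.
Fill SKU-147 first block (45 at 19) — 35 left.
35 remain; put them into SKU-148 first at 13.
Total = 21×45 + 19×45 + 13×35 = 2255.

2255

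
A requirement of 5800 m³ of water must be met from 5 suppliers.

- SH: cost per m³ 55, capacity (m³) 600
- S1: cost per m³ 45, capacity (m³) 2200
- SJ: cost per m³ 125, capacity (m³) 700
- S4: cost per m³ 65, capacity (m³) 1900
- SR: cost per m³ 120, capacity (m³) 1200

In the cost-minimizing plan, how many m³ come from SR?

1100

Fill from the cheapest supplier first.
Take 2200 from S1 at 45 ; need 3600 more.
SH (55): use full 600 ; 3000 m³ to go.
S4 (65): use full 1900 ; 1100 m³ to go.
Take 1100 from SR at 120 to finish.
SJ: unused.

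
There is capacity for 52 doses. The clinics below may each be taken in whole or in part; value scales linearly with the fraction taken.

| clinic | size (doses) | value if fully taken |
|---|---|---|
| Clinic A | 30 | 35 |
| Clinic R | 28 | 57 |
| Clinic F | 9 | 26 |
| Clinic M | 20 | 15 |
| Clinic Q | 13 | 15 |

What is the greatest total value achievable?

100.5

Rank by value-to-size ratio: Clinic F 26/9≈2.89, Clinic R 57/28≈2.04, Clinic A 35/30≈1.17, Clinic Q 15/13≈1.15, Clinic M 15/20≈0.75.
All 9 doses of Clinic F fit (value 26) ; 43 remain.
Take all of Clinic R (28 doses, value 57) ; 15 doses left.
15 doses left: a 15/30 share of Clinic A gives 35×15/30 = 17.5.
Total value = 100.5.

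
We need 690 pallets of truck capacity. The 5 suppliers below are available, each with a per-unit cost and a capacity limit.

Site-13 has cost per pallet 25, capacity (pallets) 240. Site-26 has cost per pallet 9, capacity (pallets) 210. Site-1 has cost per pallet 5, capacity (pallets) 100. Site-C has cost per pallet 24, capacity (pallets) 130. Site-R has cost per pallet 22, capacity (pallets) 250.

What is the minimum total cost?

11010

Fill from the cheapest supplier first.
Site-1 at 5: take all 100 pallets → 590 still needed.
Site-26 (9): use full 210 → 380 pallets to go.
Take 250 from Site-R at 22 → need 130 more.
Take 130 from Site-C at 24 → need 0 more.
Site-13: unused.
Cost = 100×5 + 210×9 + 250×22 + 130×24 = 11010.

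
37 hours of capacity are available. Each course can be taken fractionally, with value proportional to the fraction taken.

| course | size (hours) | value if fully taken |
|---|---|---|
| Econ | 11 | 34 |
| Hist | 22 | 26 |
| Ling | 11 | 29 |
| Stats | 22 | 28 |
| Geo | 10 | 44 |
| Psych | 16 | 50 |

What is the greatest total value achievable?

Best value per unit of size first: Geo 44/10≈4.4, Psych 50/16≈3.12, Econ 34/11≈3.09, Ling 29/11≈2.64, Stats 28/22≈1.27, Hist 26/22≈1.18.
Take all of Geo (10 hours, value 44) ; 27 hours left.
Psych: take in full, 16 hours for value 50 ; 11 left.
All 11 hours of Econ fit (value 34) ; 0 remain.
Total value = 128.

128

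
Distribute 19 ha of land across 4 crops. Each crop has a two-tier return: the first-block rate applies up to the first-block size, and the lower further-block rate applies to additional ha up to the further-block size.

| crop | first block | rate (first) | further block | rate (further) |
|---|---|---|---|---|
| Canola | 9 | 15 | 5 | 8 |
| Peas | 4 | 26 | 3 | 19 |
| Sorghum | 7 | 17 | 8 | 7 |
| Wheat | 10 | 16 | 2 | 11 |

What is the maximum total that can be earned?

Treat each block as its own option and order by rate: Peas/first 26 > Peas/second 19 > Sorghum/first 17 > Wheat/first 16 > Canola/first 15 > Wheat/second 11 > Canola/second 8 > Sorghum/second 7.
Peas first at 26: fill all 4 — 15 left.
Fill Peas second block (3 at 19) — 12 left.
Fill Sorghum first block (7 at 17) — 5 left.
Wheat/first: +5 of 10 at 16; pool empty.
Total = 26×4 + 19×3 + 17×7 + 16×5 = 360.

360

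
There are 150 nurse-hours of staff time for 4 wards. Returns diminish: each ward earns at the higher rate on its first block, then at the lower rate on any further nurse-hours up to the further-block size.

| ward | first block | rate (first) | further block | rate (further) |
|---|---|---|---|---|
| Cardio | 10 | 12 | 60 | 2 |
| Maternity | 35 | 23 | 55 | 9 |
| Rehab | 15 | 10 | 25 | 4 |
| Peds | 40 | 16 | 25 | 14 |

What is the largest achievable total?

Treat each block as its own option and order by rate: Maternity/tier1 23 > Peds/tier1 16 > Peds/tier2 14 > Cardio/tier1 12 > Rehab/tier1 10 > Maternity/tier2 9 > Rehab/tier2 4 > Cardio/tier2 2.
Fill Maternity tier1 block (35 at 23) ; 115 left.
Fill Peds tier1 block (40 at 16) ; 75 left.
Fill Peds tier2 block (25 at 14) ; 50 left.
Cardio/tier1 (12): +10 ; 40 left.
Rehab tier1 at 10: fill all 15 ; 25 left.
Maternity tier2 at 9: only 25 left, fill 25.
Total = 23×35 + 16×40 + 14×25 + 12×10 + 10×15 + 9×25 = 2290.

2290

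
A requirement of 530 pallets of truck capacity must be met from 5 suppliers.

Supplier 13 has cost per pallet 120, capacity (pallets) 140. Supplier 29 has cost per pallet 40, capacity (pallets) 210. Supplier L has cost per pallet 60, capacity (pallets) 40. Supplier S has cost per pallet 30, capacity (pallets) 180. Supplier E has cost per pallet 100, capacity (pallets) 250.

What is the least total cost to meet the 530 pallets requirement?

26200

Fill from the cheapest supplier first.
Take 180 from Supplier S at 30 ; need 350 more.
Take 210 from Supplier 29 at 40 ; need 140 more.
Supplier L (60): use full 40 ; 100 pallets to go.
Supplier E (100): take the remaining 100 ; done.
Supplier 13: unused.
Cost = 180×30 + 210×40 + 40×60 + 100×100 = 26200.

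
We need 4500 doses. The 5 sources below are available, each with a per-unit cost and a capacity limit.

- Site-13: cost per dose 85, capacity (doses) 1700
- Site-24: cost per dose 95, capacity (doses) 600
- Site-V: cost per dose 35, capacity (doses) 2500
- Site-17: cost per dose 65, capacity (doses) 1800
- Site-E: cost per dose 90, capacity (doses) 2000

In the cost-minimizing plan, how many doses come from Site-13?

Fill from the cheapest source first.
Site-V at 35: take all 2500 doses → 2000 still needed.
Take 1800 from Site-17 at 65 → need 200 more.
Site-13 at 85: take 200 of its 1700 → requirement met.
Site-E, Site-24: unused.

200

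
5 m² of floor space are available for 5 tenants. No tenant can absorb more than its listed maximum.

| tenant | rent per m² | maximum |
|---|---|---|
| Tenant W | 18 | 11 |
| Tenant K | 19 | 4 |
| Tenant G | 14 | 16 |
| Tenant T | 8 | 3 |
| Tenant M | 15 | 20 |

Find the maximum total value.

94

Highest rent per m² first: Tenant K 19 > Tenant W 18 > Tenant M 15 > Tenant G 14 > Tenant T 8.
Tenant K: +4 to 4 (cap) — 1 left.
Tenant W: +1 (room for 11) → 1. Pool exhausted.
Total = 18×1 + 19×4 = 94.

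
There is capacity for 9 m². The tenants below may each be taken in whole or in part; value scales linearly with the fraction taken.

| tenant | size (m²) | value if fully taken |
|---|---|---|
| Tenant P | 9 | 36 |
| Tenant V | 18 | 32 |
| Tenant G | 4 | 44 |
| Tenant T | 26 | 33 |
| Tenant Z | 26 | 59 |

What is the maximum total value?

Sort by value density: Tenant G 44/4≈11, Tenant P 36/9≈4, Tenant Z 59/26≈2.27, Tenant V 32/18≈1.78, Tenant T 33/26≈1.27.
Take all of Tenant G (4 m², value 44) — 5 m² left.
Only 5 m² remain; take 5/9 of Tenant P for value 36×5/9 = 20.
Total value = 64.

64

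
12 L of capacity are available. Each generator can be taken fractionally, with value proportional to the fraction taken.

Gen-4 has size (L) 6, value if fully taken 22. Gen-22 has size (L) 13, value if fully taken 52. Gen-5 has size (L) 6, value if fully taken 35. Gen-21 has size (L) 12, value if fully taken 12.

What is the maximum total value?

59

Rank by value-to-size ratio: Gen-5 35/6≈5.83, Gen-22 52/13≈4, Gen-4 22/6≈3.67, Gen-21 12/12≈1.
Take all of Gen-5 (6 L, value 35) → 6 L left.
Only 6 L remain; take 6/13 of Gen-22 for value 52×6/13 = 24.
Total value = 59.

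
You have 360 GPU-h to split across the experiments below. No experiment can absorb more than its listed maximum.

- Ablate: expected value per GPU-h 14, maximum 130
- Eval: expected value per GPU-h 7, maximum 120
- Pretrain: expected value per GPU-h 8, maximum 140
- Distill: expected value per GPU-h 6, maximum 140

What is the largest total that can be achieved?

3570

Highest expected value per GPU-h first: Ablate 14 > Pretrain 8 > Eval 7 > Distill 6.
Ablate takes 130 to reach its cap of 130 — 230 left.
Pretrain: +140 to 140 (cap) — 90 left.
Eval: +90 (room for 120) → 90. Pool exhausted.
Total = 14×130 + 7×90 + 8×140 = 3570.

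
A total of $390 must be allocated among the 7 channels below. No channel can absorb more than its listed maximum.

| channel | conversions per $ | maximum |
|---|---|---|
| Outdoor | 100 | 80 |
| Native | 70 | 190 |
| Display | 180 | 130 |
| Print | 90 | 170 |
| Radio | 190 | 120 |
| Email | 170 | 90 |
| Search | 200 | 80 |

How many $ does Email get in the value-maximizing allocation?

Rank by conversions per $: Search 200 > Radio 190 > Display 180 > Email 170 > Outdoor 100 > Print 90 > Native 70.
Give Search 80 to hit its cap of 80 ; 310 left.
Radio takes 120 to reach its cap of 120 ; 190 left.
Display takes 130 to reach its cap of 130 ; 60 left.
Email has room for 90 but only 60 remain, so it gets 60.

60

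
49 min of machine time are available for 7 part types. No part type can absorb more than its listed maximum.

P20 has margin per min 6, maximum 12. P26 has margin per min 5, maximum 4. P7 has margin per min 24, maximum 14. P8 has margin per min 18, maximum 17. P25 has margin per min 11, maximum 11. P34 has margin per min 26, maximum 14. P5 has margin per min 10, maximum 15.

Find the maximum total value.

1050

Rank by margin per min: P34 26 > P7 24 > P8 18 > P25 11 > P5 10 > P20 6 > P26 5.
P34: +14 to 14 (cap) — 35 left.
P7 takes 14 to reach its cap of 14 — 21 left.
P8: +17 to 17 (cap) — 4 left.
P25 has room for 11 but only 4 remain, so it gets 4.
Total = 24×14 + 18×17 + 11×4 + 26×14 = 1050.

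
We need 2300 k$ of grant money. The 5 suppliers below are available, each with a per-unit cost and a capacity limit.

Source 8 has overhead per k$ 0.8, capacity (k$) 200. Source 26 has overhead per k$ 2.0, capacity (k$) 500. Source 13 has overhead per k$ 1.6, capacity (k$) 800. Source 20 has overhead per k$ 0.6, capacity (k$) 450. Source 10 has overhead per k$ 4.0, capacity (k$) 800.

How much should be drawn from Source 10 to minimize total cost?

350

Use suppliers in increasing cost order.
Source 20 (0.6): use full 450 → 1850 k$ to go.
Take 200 from Source 8 at 0.8 → need 1650 more.
Source 13 at 1.6: take all 800 k$ → 850 still needed.
Take 500 from Source 26 at 2.0 → need 350 more.
Source 10 (4.0): take the remaining 350 → done.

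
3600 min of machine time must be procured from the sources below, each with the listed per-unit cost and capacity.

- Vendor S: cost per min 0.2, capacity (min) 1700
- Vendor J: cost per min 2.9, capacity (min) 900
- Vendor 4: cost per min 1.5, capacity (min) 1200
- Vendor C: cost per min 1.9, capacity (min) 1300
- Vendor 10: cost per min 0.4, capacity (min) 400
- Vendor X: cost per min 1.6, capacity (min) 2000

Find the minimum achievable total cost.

2780

Use sources in increasing cost order.
Vendor S (0.2): use full 1700 → 1900 min to go.
Vendor 10 (0.4): use full 400 → 1500 min to go.
Take 1200 from Vendor 4 at 1.5 → need 300 more.
Vendor X (1.6): take the remaining 300 → done.
Vendor C, Vendor J: unused.
Cost = 1700×0.2 + 400×0.4 + 1200×1.5 + 300×1.6 = 2780.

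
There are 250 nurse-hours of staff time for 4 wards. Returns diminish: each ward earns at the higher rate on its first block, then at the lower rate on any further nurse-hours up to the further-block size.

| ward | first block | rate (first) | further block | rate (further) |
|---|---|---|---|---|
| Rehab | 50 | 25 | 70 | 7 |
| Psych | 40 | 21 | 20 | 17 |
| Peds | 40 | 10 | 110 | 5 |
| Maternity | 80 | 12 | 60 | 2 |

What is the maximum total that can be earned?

3930

Treat each block as its own option and order by rate: Rehab/tier1 25 > Psych/tier1 21 > Psych/tier2 17 > Maternity/tier1 12 > Peds/tier1 10 > Rehab/tier2 7 > Peds/tier2 5 > Maternity/tier2 2.
Rehab/tier1 (25): +50 → 200 left.
Fill Psych tier1 block (40 at 21) → 160 left.
Psych tier2 at 17: fill all 20 → 140 left.
Maternity/tier1 (12): +80 → 60 left.
Fill Peds tier1 block (40 at 10) → 20 left.
Rehab tier2 at 7: only 20 left, fill 20.
Total = 25×50 + 21×40 + 17×20 + 12×80 + 10×40 + 7×20 = 3930.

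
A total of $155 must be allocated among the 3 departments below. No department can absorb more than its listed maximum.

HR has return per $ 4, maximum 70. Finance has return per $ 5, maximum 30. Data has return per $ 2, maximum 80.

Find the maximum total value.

540

Highest return per $ first: Finance 5 > HR 4 > Data 2.
Finance takes 30 to reach its cap of 30 → 125 left.
Give HR 70 to hit its cap of 70 → 55 left.
Only 55 left; Data takes them to reach 55.
Total = 4×70 + 5×30 + 2×55 = 540.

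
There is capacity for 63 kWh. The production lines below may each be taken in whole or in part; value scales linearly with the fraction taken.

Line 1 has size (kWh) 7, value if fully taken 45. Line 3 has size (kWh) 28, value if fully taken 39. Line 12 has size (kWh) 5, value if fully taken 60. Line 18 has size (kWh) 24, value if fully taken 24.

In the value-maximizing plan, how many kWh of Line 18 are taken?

23

Best value per unit of size first: Line 12 60/5≈12, Line 1 45/7≈6.43, Line 3 39/28≈1.39, Line 18 24/24≈1.
Line 12: take in full, 5 kWh for value 60 → 58 left.
Take all of Line 1 (7 kWh, value 45) → 51 kWh left.
All 28 kWh of Line 3 fit (value 39) → 23 remain.
23 kWh left: a 23/24 share of Line 18 gives 24×23/24 = 23.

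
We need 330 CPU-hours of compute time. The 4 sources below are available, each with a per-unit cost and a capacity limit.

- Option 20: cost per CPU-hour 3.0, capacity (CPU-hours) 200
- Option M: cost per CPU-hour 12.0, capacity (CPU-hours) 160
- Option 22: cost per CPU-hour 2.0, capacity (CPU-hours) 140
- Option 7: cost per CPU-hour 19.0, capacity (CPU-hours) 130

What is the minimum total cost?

Cheapest first:
Take 140 from Option 22 at 2.0 ; need 190 more.
Option 20 (3.0): take the remaining 190 ; done.
Option M, Option 7: unused.
Cost = 140×2.0 + 190×3.0 = 850.

850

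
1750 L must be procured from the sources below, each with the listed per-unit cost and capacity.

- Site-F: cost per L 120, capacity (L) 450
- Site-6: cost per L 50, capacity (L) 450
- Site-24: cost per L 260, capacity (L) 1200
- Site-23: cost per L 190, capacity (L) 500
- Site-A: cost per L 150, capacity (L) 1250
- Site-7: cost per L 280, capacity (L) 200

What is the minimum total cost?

Fill from the cheapest source first.
Site-6 at 50: take all 450 L — 1300 still needed.
Take 450 from Site-F at 120 — need 850 more.
Site-A (150): take the remaining 850 — done.
Site-23, Site-24, Site-7: unused.
Cost = 450×50 + 450×120 + 850×150 = 204000.

204000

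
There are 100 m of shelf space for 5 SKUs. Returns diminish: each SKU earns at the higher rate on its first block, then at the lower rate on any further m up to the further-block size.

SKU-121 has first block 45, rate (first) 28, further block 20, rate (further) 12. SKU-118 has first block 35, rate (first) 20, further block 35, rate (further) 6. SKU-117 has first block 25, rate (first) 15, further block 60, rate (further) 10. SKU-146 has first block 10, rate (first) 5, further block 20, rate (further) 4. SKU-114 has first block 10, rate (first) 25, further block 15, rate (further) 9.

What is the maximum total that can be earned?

2360

Treat each block as its own option and order by rate: SKU-121/tier1 28 > SKU-114/tier1 25 > SKU-118/tier1 20 > SKU-117/tier1 15 > SKU-121/tier2 12 > SKU-117/tier2 10 > SKU-114/tier2 9 > SKU-118/tier2 6 > SKU-146/tier1 5 > SKU-146/tier2 4.
SKU-121/tier1 (28): +45 — 55 left.
Fill SKU-114 tier1 block (10 at 25) — 45 left.
Fill SKU-118 tier1 block (35 at 20) — 10 left.
10 remain; put them into SKU-117 tier1 at 15.
Total = 28×45 + 25×10 + 20×35 + 15×10 = 2360.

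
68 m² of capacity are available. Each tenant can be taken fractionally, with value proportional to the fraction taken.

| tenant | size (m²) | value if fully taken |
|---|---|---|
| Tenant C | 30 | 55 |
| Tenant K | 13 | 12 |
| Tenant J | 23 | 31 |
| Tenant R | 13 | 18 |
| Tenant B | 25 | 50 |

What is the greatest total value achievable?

Best value per unit of size first: Tenant B 50/25≈2, Tenant C 55/30≈1.83, Tenant R 18/13≈1.38, Tenant J 31/23≈1.35, Tenant K 12/13≈0.923.
Tenant B: take in full, 25 m² for value 50 — 43 left.
Tenant C: take in full, 30 m² for value 55 — 13 left.
All 13 m² of Tenant R fit (value 18) — 0 remain.
Total value = 123.

123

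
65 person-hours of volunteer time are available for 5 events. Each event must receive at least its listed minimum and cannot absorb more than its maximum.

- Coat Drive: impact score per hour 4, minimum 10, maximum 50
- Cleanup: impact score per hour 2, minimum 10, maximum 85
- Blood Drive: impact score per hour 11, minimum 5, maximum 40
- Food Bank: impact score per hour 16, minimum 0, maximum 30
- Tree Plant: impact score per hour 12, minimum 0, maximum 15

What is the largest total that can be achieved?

715

Meeting every minimum uses 10+10+5+0+0 = 25 person-hours, leaving 40.
Rank by impact score per hour: Food Bank 16 > Tree Plant 12 > Blood Drive 11 > Coat Drive 4 > Cleanup 2.
Food Bank takes 30 more to reach its cap of 30 → 10 left.
Only 10 left; Tree Plant takes them to reach 10.
Total = 4×10 + 2×10 + 11×5 + 16×30 + 12×10 = 715.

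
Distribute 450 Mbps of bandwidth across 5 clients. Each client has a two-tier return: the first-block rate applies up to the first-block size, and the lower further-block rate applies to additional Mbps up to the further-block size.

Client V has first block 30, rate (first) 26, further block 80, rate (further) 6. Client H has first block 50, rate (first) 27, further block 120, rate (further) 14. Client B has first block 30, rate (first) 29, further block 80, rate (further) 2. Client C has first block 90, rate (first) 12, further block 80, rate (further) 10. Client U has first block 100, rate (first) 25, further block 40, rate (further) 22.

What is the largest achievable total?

Rank every tier by rate: Client B/T1 29 > Client H/T1 27 > Client V/T1 26 > Client U/T1 25 > Client U/T2 22 > Client H/T2 14 > Client C/T1 12 > Client C/T2 10 > Client V/T2 6 > Client B/T2 2.
Client B T1 at 29: fill all 30 → 420 left.
Fill Client H T1 block (50 at 27) → 370 left.
Client V/T1 (26): +30 → 340 left.
Fill Client U T1 block (100 at 25) → 240 left.
Client U/T2 (22): +40 → 200 left.
Client H T2 at 14: fill all 120 → 80 left.
Client C T1 at 12: only 80 left, fill 80.
Total = 29×30 + 27×50 + 26×30 + 25×100 + 22×40 + 14×120 + 12×80 = 9020.

9020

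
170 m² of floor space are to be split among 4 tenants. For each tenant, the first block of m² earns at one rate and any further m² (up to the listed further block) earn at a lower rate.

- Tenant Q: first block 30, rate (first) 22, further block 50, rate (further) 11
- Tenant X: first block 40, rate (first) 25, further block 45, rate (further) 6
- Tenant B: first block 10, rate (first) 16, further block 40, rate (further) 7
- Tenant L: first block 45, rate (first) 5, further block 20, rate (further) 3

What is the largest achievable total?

2650

Rank every tier by rate: Tenant X/tier1 25 > Tenant Q/tier1 22 > Tenant B/tier1 16 > Tenant Q/tier2 11 > Tenant B/tier2 7 > Tenant X/tier2 6 > Tenant L/tier1 5 > Tenant L/tier2 3.
Tenant X/tier1 (25): +40 → 130 left.
Tenant Q tier1 at 22: fill all 30 → 100 left.
Fill Tenant B tier1 block (10 at 16) → 90 left.
Tenant Q tier2 at 11: fill all 50 → 40 left.
Fill Tenant B tier2 block (40 at 7) → 0 left.
Total = 25×40 + 22×30 + 16×10 + 11×50 + 7×40 = 2650.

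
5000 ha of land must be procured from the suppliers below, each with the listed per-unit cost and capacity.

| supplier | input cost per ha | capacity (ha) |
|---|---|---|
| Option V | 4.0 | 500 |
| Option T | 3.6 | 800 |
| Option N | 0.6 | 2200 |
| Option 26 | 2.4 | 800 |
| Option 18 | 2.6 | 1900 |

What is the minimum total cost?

8540

Fill from the cheapest supplier first.
Option N at 0.6: take all 2200 ha — 2800 still needed.
Option 26 at 2.4: take all 800 ha — 2000 still needed.
Take 1900 from Option 18 at 2.6 — need 100 more.
Option T at 3.6: take 100 of its 800 — requirement met.
Option V: unused.
Cost = 2200×0.6 + 800×2.4 + 1900×2.6 + 100×3.6 = 8540.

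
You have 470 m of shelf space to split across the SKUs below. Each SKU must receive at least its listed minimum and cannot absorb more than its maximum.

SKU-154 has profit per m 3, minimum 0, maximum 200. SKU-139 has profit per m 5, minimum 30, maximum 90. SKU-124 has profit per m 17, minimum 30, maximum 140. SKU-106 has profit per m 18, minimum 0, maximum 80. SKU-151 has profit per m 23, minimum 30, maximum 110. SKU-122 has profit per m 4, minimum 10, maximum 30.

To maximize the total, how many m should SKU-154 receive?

20

Meeting every minimum uses 0+30+30+0+30+10 = 100 m, leaving 370.
Highest profit per m first: SKU-151 23 > SKU-106 18 > SKU-124 17 > SKU-139 5 > SKU-122 4 > SKU-154 3.
SKU-151: +80 to 110 (cap) ; 290 left.
SKU-106 takes 80 more to reach its cap of 80 ; 210 left.
SKU-124: +110 to 140 (cap) ; 100 left.
SKU-139: +60 to 90 (cap) ; 40 left.
SKU-122: +20 to 30 (cap) ; 20 left.
SKU-154 has room for 200 more but only 20 remain, so it gets 20.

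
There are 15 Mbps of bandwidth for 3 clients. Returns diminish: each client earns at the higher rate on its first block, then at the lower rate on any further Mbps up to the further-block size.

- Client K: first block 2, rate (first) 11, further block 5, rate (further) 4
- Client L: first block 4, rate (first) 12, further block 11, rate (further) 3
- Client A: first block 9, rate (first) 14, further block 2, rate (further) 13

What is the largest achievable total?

Treat each block as its own option and order by rate: Client A/tier1 14 > Client A/tier2 13 > Client L/tier1 12 > Client K/tier1 11 > Client K/tier2 4 > Client L/tier2 3.
Fill Client A tier1 block (9 at 14) ; 6 left.
Client A/tier2 (13): +2 ; 4 left.
Client L/tier1 (12): +4 ; 0 left.
Total = 14×9 + 13×2 + 12×4 = 200.

200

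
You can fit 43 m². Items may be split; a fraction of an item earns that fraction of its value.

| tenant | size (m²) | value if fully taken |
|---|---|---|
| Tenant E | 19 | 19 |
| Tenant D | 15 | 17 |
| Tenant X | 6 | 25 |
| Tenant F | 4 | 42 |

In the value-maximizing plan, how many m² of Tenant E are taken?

Best value per unit of size first: Tenant F 42/4≈10.5, Tenant X 25/6≈4.17, Tenant D 17/15≈1.13, Tenant E 19/19≈1.
Tenant F: take in full, 4 m² for value 42 ; 39 left.
All 6 m² of Tenant X fit (value 25) ; 33 remain.
Take all of Tenant D (15 m², value 17) ; 18 m² left.
18 m² left: a 18/19 share of Tenant E gives 19×18/19 = 18.

18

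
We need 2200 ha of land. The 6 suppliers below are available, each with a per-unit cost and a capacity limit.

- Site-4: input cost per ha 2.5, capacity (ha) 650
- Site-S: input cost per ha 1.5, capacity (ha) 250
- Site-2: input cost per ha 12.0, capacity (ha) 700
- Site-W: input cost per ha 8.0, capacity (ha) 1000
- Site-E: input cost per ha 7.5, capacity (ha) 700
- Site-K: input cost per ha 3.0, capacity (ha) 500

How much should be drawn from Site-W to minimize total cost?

Fill from the cheapest supplier first.
Site-S at 1.5: take all 250 ha ; 1950 still needed.
Take 650 from Site-4 at 2.5 ; need 1300 more.
Site-K (3.0): use full 500 ; 800 ha to go.
Site-E at 7.5: take all 700 ha ; 100 still needed.
Take 100 from Site-W at 8.0 to finish.
Site-2: unused.

100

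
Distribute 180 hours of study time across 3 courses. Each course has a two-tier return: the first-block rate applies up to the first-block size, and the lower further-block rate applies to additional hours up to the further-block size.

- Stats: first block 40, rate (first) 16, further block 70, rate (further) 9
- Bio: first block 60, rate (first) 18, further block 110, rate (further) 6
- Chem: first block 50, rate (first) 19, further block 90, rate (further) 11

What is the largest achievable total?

Rank every tier by rate: Chem/tier1 19 > Bio/tier1 18 > Stats/tier1 16 > Chem/tier2 11 > Stats/tier2 9 > Bio/tier2 6.
Chem/tier1 (19): +50 → 130 left.
Fill Bio tier1 block (60 at 18) → 70 left.
Stats tier1 at 16: fill all 40 → 30 left.
Chem/tier2: +30 of 90 at 11; pool empty.
Total = 19×50 + 18×60 + 16×40 + 11×30 = 3000.

3000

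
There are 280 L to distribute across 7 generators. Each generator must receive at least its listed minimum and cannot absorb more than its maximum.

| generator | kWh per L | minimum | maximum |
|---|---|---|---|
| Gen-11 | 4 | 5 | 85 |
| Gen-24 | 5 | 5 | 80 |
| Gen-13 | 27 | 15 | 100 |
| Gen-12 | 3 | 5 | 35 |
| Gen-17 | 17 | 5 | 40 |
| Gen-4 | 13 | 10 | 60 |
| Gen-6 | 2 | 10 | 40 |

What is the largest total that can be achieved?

Meeting every minimum uses 5+5+15+5+5+10+10 = 55 L, leaving 225.
Highest kWh per L first: Gen-13 27 > Gen-17 17 > Gen-4 13 > Gen-24 5 > Gen-11 4 > Gen-12 3 > Gen-6 2.
Give Gen-13 85 more to hit its cap of 100 ; 140 left.
Gen-17 takes 35 more to reach its cap of 40 ; 105 left.
Gen-4 takes 50 more to reach its cap of 60 ; 55 left.
Gen-24 has room for 75 more but only 55 remain, so it gets 60.
Total = 4×5 + 5×60 + 27×100 + 3×5 + 17×40 + 13×60 + 2×10 = 4515.

4515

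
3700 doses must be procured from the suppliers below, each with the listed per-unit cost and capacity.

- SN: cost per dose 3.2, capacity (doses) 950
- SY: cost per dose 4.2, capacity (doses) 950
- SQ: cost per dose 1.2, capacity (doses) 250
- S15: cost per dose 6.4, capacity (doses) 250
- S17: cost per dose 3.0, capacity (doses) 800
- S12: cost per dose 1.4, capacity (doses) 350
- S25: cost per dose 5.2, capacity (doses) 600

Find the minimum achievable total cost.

Cheapest first:
SQ (1.2): use full 250 — 3450 doses to go.
Take 350 from S12 at 1.4 — need 3100 more.
S17 (3.0): use full 800 — 2300 doses to go.
Take 950 from SN at 3.2 — need 1350 more.
Take 950 from SY at 4.2 — need 400 more.
S25 at 5.2: take 400 of its 600 — requirement met.
S15: unused.
Cost = 250×1.2 + 350×1.4 + 800×3.0 + 950×3.2 + 950×4.2 + 400×5.2 = 12300.

12300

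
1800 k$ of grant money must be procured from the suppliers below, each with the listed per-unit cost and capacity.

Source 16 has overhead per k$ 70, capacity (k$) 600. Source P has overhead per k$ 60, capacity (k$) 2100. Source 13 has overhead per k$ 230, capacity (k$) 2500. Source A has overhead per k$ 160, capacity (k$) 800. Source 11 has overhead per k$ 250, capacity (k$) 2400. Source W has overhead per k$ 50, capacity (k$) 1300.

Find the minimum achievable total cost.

Use suppliers in increasing cost order.
Source W (50): use full 1300 → 500 k$ to go.
Source P at 60: take 500 of its 2100 → requirement met.
Source 16, Source A, Source 13, Source 11: unused.
Cost = 1300×50 + 500×60 = 95000.

95000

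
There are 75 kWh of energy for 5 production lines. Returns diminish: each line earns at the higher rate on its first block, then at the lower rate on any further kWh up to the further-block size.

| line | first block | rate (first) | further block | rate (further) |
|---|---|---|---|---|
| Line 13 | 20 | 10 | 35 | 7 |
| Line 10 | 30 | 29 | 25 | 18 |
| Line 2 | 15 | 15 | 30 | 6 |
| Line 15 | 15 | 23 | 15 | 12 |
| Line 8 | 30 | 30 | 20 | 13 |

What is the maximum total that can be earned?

Order all 10 blocks by rate: Line 8/T1 30 > Line 10/T1 29 > Line 15/T1 23 > Line 10/T2 18 > Line 2/T1 15 > Line 8/T2 13 > Line 15/T2 12 > Line 13/T1 10 > Line 13/T2 7 > Line 2/T2 6.
Line 8/T1 (30): +30 — 45 left.
Line 10 T1 at 29: fill all 30 — 15 left.
Line 15 T1 at 23: fill all 15 — 0 left.
Total = 30×30 + 29×30 + 23×15 = 2115.

2115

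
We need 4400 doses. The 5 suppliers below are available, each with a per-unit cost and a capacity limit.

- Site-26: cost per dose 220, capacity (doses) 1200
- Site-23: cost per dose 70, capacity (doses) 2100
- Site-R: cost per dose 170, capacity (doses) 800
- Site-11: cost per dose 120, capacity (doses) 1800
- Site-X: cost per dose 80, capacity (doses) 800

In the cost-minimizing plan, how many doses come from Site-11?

1500

Use suppliers in increasing cost order.
Take 2100 from Site-23 at 70 ; need 2300 more.
Site-X (80): use full 800 ; 1500 doses to go.
Site-11 (120): take the remaining 1500 ; done.
Site-R, Site-26: unused.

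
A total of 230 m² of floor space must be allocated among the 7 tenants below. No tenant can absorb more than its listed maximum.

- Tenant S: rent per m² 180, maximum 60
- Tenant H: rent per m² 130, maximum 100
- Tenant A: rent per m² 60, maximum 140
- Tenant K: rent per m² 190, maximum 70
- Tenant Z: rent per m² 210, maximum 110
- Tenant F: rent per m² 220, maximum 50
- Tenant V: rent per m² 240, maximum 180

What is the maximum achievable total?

Rank by rent per m²: Tenant V 240 > Tenant F 220 > Tenant Z 210 > Tenant K 190 > Tenant S 180 > Tenant H 130 > Tenant A 60.
Tenant V takes 180 to reach its cap of 180 → 50 left.
Tenant F: +50 to 50 (cap) → 0 left.
Total = 220×50 + 240×180 = 54200.

54200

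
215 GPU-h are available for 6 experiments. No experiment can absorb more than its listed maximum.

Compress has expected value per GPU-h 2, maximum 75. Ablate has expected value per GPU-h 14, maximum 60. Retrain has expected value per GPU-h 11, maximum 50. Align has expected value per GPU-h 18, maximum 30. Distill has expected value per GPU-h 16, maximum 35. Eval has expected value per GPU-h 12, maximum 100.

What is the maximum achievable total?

Rank by expected value per GPU-h: Align 18 > Distill 16 > Ablate 14 > Eval 12 > Retrain 11 > Compress 2.
Align: +30 to 30 (cap) → 185 left.
Distill: +35 to 35 (cap) → 150 left.
Ablate: +60 to 60 (cap) → 90 left.
Eval has room for 100 but only 90 remain, so it gets 90.
Total = 14×60 + 18×30 + 16×35 + 12×90 = 3020.

3020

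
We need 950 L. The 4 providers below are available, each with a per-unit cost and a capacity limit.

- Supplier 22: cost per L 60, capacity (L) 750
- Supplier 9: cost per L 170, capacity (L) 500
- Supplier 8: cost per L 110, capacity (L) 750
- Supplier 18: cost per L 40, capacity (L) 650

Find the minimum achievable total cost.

44000

Cheapest first:
Take 650 from Supplier 18 at 40 — need 300 more.
Supplier 22 (60): take the remaining 300 — done.
Supplier 8, Supplier 9: unused.
Cost = 650×40 + 300×60 = 44000.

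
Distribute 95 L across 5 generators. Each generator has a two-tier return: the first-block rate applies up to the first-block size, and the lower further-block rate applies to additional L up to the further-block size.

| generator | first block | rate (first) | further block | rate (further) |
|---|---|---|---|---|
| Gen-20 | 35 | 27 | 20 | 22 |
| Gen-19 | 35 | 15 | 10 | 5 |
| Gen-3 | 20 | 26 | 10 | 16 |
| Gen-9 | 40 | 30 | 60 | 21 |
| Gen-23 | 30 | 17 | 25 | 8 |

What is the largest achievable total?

2665

Rank every tier by rate: Gen-9/T1 30 > Gen-20/T1 27 > Gen-3/T1 26 > Gen-20/T2 22 > Gen-9/T2 21 > Gen-23/T1 17 > Gen-3/T2 16 > Gen-19/T1 15 > Gen-23/T2 8 > Gen-19/T2 5.
Fill Gen-9 T1 block (40 at 30) ; 55 left.
Gen-20/T1 (27): +35 ; 20 left.
Gen-3/T1 (26): +20 ; 0 left.
Total = 30×40 + 27×35 + 26×20 = 2665.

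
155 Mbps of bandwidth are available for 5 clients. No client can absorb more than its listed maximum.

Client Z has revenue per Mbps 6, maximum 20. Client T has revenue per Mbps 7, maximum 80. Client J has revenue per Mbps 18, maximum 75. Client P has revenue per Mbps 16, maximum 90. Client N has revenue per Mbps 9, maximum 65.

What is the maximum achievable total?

2630

Rank by revenue per Mbps: Client J 18 > Client P 16 > Client N 9 > Client T 7 > Client Z 6.
Client J takes 75 to reach its cap of 75 → 80 left.
Client P: +80 (room for 90) → 80. Pool exhausted.
Total = 18×75 + 16×80 = 2630.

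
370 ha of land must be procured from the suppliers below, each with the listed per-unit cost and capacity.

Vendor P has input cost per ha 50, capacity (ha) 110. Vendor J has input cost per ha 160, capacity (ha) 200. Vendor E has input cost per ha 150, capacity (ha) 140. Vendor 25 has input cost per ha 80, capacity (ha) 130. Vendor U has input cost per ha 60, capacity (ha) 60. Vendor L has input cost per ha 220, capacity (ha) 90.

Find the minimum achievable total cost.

30000

Cheapest first:
Vendor P at 50: take all 110 ha ; 260 still needed.
Vendor U at 60: take all 60 ha ; 200 still needed.
Take 130 from Vendor 25 at 80 ; need 70 more.
Vendor E (150): take the remaining 70 ; done.
Vendor J, Vendor L: unused.
Cost = 110×50 + 60×60 + 130×80 + 70×150 = 30000.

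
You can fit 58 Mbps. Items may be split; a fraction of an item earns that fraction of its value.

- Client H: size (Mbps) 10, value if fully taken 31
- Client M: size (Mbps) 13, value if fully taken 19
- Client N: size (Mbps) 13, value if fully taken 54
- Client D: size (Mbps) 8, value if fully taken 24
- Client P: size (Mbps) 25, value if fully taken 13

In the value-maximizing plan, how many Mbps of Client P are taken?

14

Best value per unit of size first: Client N 54/13≈4.15, Client H 31/10≈3.1, Client D 24/8≈3, Client M 19/13≈1.46, Client P 13/25≈0.52.
All 13 Mbps of Client N fit (value 54) → 45 remain.
All 10 Mbps of Client H fit (value 31) → 35 remain.
Take all of Client D (8 Mbps, value 24) → 27 Mbps left.
All 13 Mbps of Client M fit (value 19) → 14 remain.
Fill the last 14 Mbps with part of Client P: 14/25 of it earns 7.28.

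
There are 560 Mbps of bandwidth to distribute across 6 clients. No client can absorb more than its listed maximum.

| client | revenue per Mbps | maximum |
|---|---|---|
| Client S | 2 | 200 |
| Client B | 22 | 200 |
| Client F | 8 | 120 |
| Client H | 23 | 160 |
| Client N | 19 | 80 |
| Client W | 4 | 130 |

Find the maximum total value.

Highest revenue per Mbps first: Client H 23 > Client B 22 > Client N 19 > Client F 8 > Client W 4 > Client S 2.
Client H: +160 to 160 (cap) → 400 left.
Give Client B 200 to hit its cap of 200 → 200 left.
Client N: +80 to 80 (cap) → 120 left.
Client F takes 120 to reach its cap of 120 → 0 left.
Total = 22×200 + 8×120 + 23×160 + 19×80 = 10560.

10560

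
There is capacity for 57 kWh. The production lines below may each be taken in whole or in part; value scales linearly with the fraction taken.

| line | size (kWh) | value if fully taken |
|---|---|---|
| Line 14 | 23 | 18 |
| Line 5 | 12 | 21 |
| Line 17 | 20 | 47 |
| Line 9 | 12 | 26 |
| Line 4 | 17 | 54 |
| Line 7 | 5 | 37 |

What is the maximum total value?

169.25

Rank by value-to-size ratio: Line 7 37/5≈7.4, Line 4 54/17≈3.18, Line 17 47/20≈2.35, Line 9 26/12≈2.17, Line 5 21/12≈1.75, Line 14 18/23≈0.783.
Line 7: take in full, 5 kWh for value 37 — 52 left.
Line 4: take in full, 17 kWh for value 54 — 35 left.
Line 17: take in full, 20 kWh for value 47 — 15 left.
Line 9: take in full, 12 kWh for value 26 — 3 left.
Fill the last 3 kWh with part of Line 5: 3/12 of it earns 5.25.
Total value = 169.25.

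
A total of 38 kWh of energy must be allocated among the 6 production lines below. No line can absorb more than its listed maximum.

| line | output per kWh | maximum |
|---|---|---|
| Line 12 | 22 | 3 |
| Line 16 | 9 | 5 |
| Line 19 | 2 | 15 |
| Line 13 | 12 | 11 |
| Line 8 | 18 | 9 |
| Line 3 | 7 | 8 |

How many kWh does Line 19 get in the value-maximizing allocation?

Order the production lines by output per kWh: Line 12 22 > Line 8 18 > Line 13 12 > Line 16 9 > Line 3 7 > Line 19 2.
Line 12 takes 3 to reach its cap of 3 → 35 left.
Line 8 takes 9 to reach its cap of 9 → 26 left.
Line 13: +11 to 11 (cap) → 15 left.
Line 16: +5 to 5 (cap) → 10 left.
Line 3 takes 8 to reach its cap of 8 → 2 left.
Line 19: +2 (room for 15) → 2. Pool exhausted.

2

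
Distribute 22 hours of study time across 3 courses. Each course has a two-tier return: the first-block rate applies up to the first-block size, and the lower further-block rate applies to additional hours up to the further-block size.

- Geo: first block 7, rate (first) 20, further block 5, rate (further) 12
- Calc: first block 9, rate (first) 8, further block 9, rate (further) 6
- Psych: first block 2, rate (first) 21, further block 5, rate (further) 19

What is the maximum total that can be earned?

361

Treat each block as its own option and order by rate: Psych/T1 21 > Geo/T1 20 > Psych/T2 19 > Geo/T2 12 > Calc/T1 8 > Calc/T2 6.
Psych T1 at 21: fill all 2 → 20 left.
Geo T1 at 20: fill all 7 → 13 left.
Psych/T2 (19): +5 → 8 left.
Geo/T2 (12): +5 → 3 left.
Calc T1 at 8: only 3 left, fill 3.
Total = 21×2 + 20×7 + 19×5 + 12×5 + 8×3 = 361.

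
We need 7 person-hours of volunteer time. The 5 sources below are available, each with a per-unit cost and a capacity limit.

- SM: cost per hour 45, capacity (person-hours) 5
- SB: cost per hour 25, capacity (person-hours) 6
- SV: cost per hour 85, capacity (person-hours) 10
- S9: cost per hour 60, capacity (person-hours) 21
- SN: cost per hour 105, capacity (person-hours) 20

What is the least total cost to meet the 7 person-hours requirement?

195

Fill from the cheapest source first.
Take 6 from SB at 25 — need 1 more.
SM at 45: take 1 of its 5 — requirement met.
S9, SV, SN: unused.
Cost = 6×25 + 1×45 = 195.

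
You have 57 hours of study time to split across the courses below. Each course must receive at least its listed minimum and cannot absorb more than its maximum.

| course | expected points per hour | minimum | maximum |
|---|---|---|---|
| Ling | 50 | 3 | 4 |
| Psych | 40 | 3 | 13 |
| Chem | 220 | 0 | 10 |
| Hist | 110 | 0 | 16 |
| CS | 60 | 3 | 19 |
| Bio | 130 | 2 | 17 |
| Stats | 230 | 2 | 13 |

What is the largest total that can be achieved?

8730

Meeting every minimum uses 3+3+0+0+3+2+2 = 13 hours, leaving 44.
Rank by expected points per hour: Stats 230 > Chem 220 > Bio 130 > Hist 110 > CS 60 > Ling 50 > Psych 40.
Stats takes 11 more to reach its cap of 13 — 33 left.
Chem: +10 to 10 (cap) — 23 left.
Bio takes 15 more to reach its cap of 17 — 8 left.
Hist: +8 (room for 16) → 8. Pool exhausted.
Total = 50×3 + 40×3 + 220×10 + 110×8 + 60×3 + 130×17 + 230×13 = 8730.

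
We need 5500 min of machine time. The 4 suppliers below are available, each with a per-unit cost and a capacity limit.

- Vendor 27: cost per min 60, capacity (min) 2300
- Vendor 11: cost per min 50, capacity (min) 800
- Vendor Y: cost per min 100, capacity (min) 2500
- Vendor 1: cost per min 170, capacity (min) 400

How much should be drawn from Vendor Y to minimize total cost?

Fill from the cheapest supplier first.
Vendor 11 at 50: take all 800 min — 4700 still needed.
Vendor 27 (60): use full 2300 — 2400 min to go.
Vendor Y at 100: take 2400 of its 2500 — requirement met.
Vendor 1: unused.

2400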